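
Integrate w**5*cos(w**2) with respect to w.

Let u = w², du = 2w dw; rewrite as (1/2)∫ u^2·cos(1u) du.
Now integrate by parts 2 times.

w**4*sin(w**2)/2 + w**2*cos(w**2) - sin(w**2) + C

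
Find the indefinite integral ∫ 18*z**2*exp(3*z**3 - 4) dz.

2*exp(3*z**3 - 4) + C

Let u = 3*z**3 - 4, so du = (9*z**2) dz.
Rewriting, the integral becomes 2·∫ e^u du = 2·e^u.
Substituting back, u = 3*z**3 - 4.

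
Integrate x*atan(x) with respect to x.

x**2*atan(x)/2 - x/2 + atan(x)/2 + C

Use integration by parts with u = arctan(x), dv = x dx.
Then du = 1/(x**2 + 1) dx.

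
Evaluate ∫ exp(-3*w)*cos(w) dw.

exp(-3*w)*sin(w)/10 - 3*exp(-3*w)*cos(w)/10 + C

Let I denote the integral. Integrate by parts with u = cos(w), dv = exp(-3*w) dw, so v = -exp(-3*w)/3: I = -exp(-3*w)*cos(w)/3 − (1/3)·∫ exp(-3*w)*sin(w) dw.
Apply parts again with u = sin(w), dv = exp(-3*w) dw: ∫ exp(-3*w)*sin(w) dw = -exp(-3*w)*sin(w)/3 + (1/3)·I. Substituting back brings back I: I = exp(-3*w)*sin(w)/9 - exp(-3*w)*cos(w)/3 − (1/9)·I.
Solving for I: (1 + 1/9)·I equals the remaining terms, so I = (9/10)·(exp(-3*w)*sin(w)/9 - exp(-3*w)*cos(w)/3).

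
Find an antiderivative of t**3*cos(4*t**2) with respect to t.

Let u = t², du = 2t dt; rewrite as (1/2)∫ u^1·cos(4u) du.
Now integrate by parts 1 time.

t**2*sin(4*t**2)/8 + cos(4*t**2)/32 + C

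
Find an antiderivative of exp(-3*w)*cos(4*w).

Let I denote the integral. Integrate by parts with u = cos(4*w), dv = exp(-3*w) dw, so v = -exp(-3*w)/3: I = -exp(-3*w)*cos(4*w)/3 − (4/3)·∫ exp(-3*w)*sin(4*w) dw.
Apply parts again with u = sin(4*w), dv = exp(-3*w) dw: ∫ exp(-3*w)*sin(4*w) dw = -exp(-3*w)*sin(4*w)/3 + (4/3)·I. Substituting back brings back I: I = 4*exp(-3*w)*sin(4*w)/9 - exp(-3*w)*cos(4*w)/3 − (16/9)·I.
Solving for I: (1 + 16/9)·I equals the remaining terms, so I = (9/25)·(4*exp(-3*w)*sin(4*w)/9 - exp(-3*w)*cos(4*w)/3).

4*exp(-3*w)*sin(4*w)/25 - 3*exp(-3*w)*cos(4*w)/25 + C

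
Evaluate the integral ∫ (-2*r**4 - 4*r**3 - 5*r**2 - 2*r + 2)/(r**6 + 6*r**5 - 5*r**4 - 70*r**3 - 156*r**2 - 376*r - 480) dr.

-61*log(r - 4)/540 + 7*log(r + 2)/72 - log(r + 3)/2 + 863*log(r + 5)/1566 - 41*log(r**2 + 4)/2320 - 57*atan(r/2)/1160 + C

Factor the denominator: (r - 4)*(r + 2)*(r + 3)*(r + 5)*(r**2 + 4).
Partial-fraction decomposition: -(41*r + 114)/(1160*(r**2 + 4)) + 863/(1566*(r + 5)) - 1/(2*(r + 3)) + 7/(72*(r + 2)) - 61/(540*(r - 4)).
Integrate each term; A/(r−a) gives A·log|r−a|; the (Br+D)/(r²+p²) term gives a log and an atan.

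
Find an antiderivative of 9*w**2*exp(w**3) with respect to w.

Let u = w**3, so du = (3*w**2) dw.
Rewriting, the integral becomes 3·∫ e^u du = 3·e^u.
Substituting back, u = w**3.

3*exp(w**3) + C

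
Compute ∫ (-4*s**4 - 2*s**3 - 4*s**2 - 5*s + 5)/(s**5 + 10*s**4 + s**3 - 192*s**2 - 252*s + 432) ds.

-1231*log(s - 4)/2100 + 5*log(s - 1)/294 - 143*log(s + 3)/126 - 101249*log(s + 6)/44100 - 4861/(210*s + 1260) + C

Factor the denominator: (s - 4)*(s - 1)*(s + 3)*(s + 6)**2.
Partial-fraction decomposition: -101249/(44100*(s + 6)) + 4861/(210*(s + 6)**2) - 143/(126*(s + 3)) + 5/(294*(s - 1)) - 1231/(2100*(s - 4)).
Integrate each term; A/(s−a) gives A·log|s−a|; A/(s−a)² gives −A/(s−a).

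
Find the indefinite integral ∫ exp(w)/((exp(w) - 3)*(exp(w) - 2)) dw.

Let u = e^w, du = e^w dw.
The integral becomes ∫ du/((u-2)(u-3)); decompose into partial fractions.

log(exp(w) - 3) - log(exp(w) - 2) + C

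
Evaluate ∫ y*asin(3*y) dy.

Use integration by parts with u = arcsin(3*y), dv = y dy.
Then du = 3/sqrt(-9*y**2 + 1) dy.

y**2*asin(3*y)/2 + y*sqrt(-9*y**2 + 1)/12 - asin(3*y)/36 + C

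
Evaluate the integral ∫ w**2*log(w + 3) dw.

Use integration by parts with u = log(w + 3), dv = w**2 dw.
Then du = 1/(w + 3) dw and v = w**3/3.

w**3*log(w + 3)/3 - w**3/9 + w**2/2 - 3*w + 9*log(w + 3) + C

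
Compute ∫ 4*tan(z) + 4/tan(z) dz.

4*log(tan(z)) + C

Let u = tan(z), so du = (tan(z)**2 + 1) dz.
Rewriting, the integral becomes 4·∫ 1/u du = 4·log(u).
Substituting back, u = tan(z).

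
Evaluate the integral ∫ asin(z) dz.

Use integration by parts with u = arcsin(z), dv = dz.
Then du = 1/sqrt(-z**2 + 1) dz.

z*asin(z) + sqrt(-z**2 + 1) + C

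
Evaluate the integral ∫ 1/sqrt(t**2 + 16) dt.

log(t + sqrt(t**2 + 16)) + C

Substitute t = 4·tan(θ), so dt = 4·sec(θ)^2 dθ and the radical becomes sqrt(t**2 + 16) = 4·sec(θ) by the Pythagorean identity.
Integrate the resulting trig expression in θ, then back-substitute tan(θ) = t/4, sec(θ) = sqrt(t**2 + 16)/4 (absorbing any constant into C).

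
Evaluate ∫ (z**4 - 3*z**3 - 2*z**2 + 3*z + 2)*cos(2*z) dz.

z**4*sin(2*z)/2 - 3*z**3*sin(2*z)/2 + z**3*cos(2*z) - 5*z**2*sin(2*z)/2 - 9*z**2*cos(2*z)/4 + 15*z*sin(2*z)/4 - 5*z*cos(2*z)/2 + 9*sin(2*z)/4 + 15*cos(2*z)/8 + C

Use integration by parts with u = z**4 - 3*z**3 - 2*z**2 + 3*z + 2, dv = cos(2*z) dz, so v = sin(2*z)/2.
Apply parts 4 times (tabular method): alternate signs, differentiate u down to 0, integrate dv up.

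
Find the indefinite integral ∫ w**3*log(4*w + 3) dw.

Use integration by parts with u = log(4*w + 3), dv = w**3 dw.
Then du = 4/(4*w + 3) dw and v = w**4/4.

w**4*log(4*w + 3)/4 - w**4/16 + w**3/16 - 9*w**2/128 + 27*w/256 - 81*log(4*w + 3)/1024 + C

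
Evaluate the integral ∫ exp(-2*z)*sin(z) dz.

-2*exp(-2*z)*sin(z)/5 - exp(-2*z)*cos(z)/5 + C

Let I denote the integral. Integrate by parts with u = sin(z), dv = exp(-2*z) dz, so v = -exp(-2*z)/2: I = -exp(-2*z)*sin(z)/2 + (1/2)·∫ exp(-2*z)*cos(z) dz.
Apply parts again with u = cos(z), dv = exp(-2*z) dz: ∫ exp(-2*z)*cos(z) dz = -exp(-2*z)*cos(z)/2 − (1/2)·I. Substituting back brings back I: I = -exp(-2*z)*sin(z)/2 - exp(-2*z)*cos(z)/4 − (1/4)·I.
Solving for I: (1 + 1/4)·I equals the remaining terms, so I = (4/5)·(-exp(-2*z)*sin(z)/2 - exp(-2*z)*cos(z)/4).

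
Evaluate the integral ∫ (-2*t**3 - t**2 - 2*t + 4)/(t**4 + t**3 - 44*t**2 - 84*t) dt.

Factor the denominator: t*(t - 7)*(t + 2)*(t + 6).
Partial-fraction decomposition: -103/(78*(t + 6)) + 5/(18*(t + 2)) - 745/(819*(t - 7)) - 1/(21*t).
Integrate each term: A/(t−a) contributes A·log|t−a|.

-log(t)/21 - 745*log(t - 7)/819 + 5*log(t + 2)/18 - 103*log(t + 6)/78 + C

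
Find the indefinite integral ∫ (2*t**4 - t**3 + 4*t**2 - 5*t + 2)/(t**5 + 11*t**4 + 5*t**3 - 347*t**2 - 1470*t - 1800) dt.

1246*log(t - 6)/5445 - 121*log(t + 3)/18 + 331*log(t + 4)/5 - 13965*log(t + 5)/242 + 751/(11*t + 55) + C

Factor the denominator: (t - 6)*(t + 3)*(t + 4)*(t + 5)**2.
Partial-fraction decomposition: -13965/(242*(t + 5)) - 751/(11*(t + 5)**2) + 331/(5*(t + 4)) - 121/(18*(t + 3)) + 1246/(5445*(t - 6)).
Integrate each term; A/(t−a) gives A·log|t−a|; A/(t−a)² gives −A/(t−a).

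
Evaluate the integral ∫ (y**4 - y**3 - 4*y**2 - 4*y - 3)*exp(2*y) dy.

Use integration by parts with u = y**4 - y**3 - 4*y**2 - 4*y - 3, dv = exp(2*y) dy, so v = exp(2*y)/2.
Apply parts 4 times (tabular method): alternate signs, differentiate u down to 0, integrate dv up.

(4*y**4 - 12*y**3 + 2*y**2 - 18*y - 3)*exp(2*y)/8 + C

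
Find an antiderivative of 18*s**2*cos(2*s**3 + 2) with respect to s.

Let u = 2*s**3 + 2, so du = (6*s**2) ds.
Rewriting, the integral becomes 3·∫ cos(u) du = 3·sin(u).
Substituting back, u = 2*s**3 + 2.

3*sin(2*s**3 + 2) + C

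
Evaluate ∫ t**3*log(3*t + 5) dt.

Use integration by parts with u = log(3*t + 5), dv = t**3 dt.
Then du = 3/(3*t + 5) dt and v = t**4/4.

t**4*log(3*t + 5)/4 - t**4/16 + 5*t**3/36 - 25*t**2/72 + 125*t/108 - 625*log(3*t + 5)/324 + C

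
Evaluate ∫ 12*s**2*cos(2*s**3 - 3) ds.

2*sin(2*s**3 - 3) + C

Let u = 2*s**3 - 3, so du = (6*s**2) ds.
Rewriting, the integral becomes 2·∫ cos(u) du = 2·sin(u).
Substituting back, u = 2*s**3 - 3.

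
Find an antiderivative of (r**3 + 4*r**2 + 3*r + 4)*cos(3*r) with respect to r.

r**3*sin(3*r)/3 + 4*r**2*sin(3*r)/3 + r**2*cos(3*r)/3 + 7*r*sin(3*r)/9 + 8*r*cos(3*r)/9 + 28*sin(3*r)/27 + 7*cos(3*r)/27 + C

Use integration by parts with u = r**3 + 4*r**2 + 3*r + 4, dv = cos(3*r) dr, so v = sin(3*r)/3.
Apply parts 3 times (tabular method): alternate signs, differentiate u down to 0, integrate dv up.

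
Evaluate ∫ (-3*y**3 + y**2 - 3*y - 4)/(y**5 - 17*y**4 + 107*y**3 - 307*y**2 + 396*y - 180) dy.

Factor the denominator: (y - 6)*(y - 5)*(y - 3)*(y - 2)*(y - 1).
Partial-fraction decomposition: -9/(40*(y - 1)) + 5/(2*(y - 2)) - 85/(12*(y - 3)) + 123/(8*(y - 5)) - 317/(30*(y - 6)).
Integrate each term: A/(y−a) contributes A·log|y−a|.

-317*log(y - 6)/30 + 123*log(y - 5)/8 - 85*log(y - 3)/12 + 5*log(y - 2)/2 - 9*log(y - 1)/40 + C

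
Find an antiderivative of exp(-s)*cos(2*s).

Let I denote the integral. Integrate by parts with u = cos(2*s), dv = exp(-s) ds, so v = -exp(-s): I = -exp(-s)*cos(2*s) − 2·∫ exp(-s)*sin(2*s) ds.
Apply parts again with u = sin(2*s), dv = exp(-s) ds: ∫ exp(-s)*sin(2*s) ds = -exp(-s)*sin(2*s) + 2·I. Substituting back brings back I: I = 2*exp(-s)*sin(2*s) - exp(-s)*cos(2*s) − 4·I.
Solving for I: (1 + 4)·I equals the remaining terms, so I = (1/5)·(2*exp(-s)*sin(2*s) - exp(-s)*cos(2*s)).

2*exp(-s)*sin(2*s)/5 - exp(-s)*cos(2*s)/5 + C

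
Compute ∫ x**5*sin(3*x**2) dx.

-x**4*cos(3*x**2)/6 + x**2*sin(3*x**2)/9 + cos(3*x**2)/27 + C

Let u = x², du = 2x dx; rewrite as (1/2)∫ u^2·sin(3u) du.
Now integrate by parts 2 times.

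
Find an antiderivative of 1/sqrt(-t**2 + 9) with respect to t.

Substitute t = 3·sin(θ), so dt = 3·cos(θ) dθ and the radical becomes sqrt(-t**2 + 9) = 3·cos(θ) by the Pythagorean identity.
Integrate the resulting trig expression in θ, then back-substitute θ = asin(t/3), sin(θ) = t/3, cos(θ) = sqrt(-t**2 + 9)/3 (absorbing any constant into C).

asin(t/3) + C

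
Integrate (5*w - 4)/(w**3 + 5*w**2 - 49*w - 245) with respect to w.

31*log(w - 7)/168 + 29*log(w + 5)/24 - 39*log(w + 7)/28 + C

Factor the denominator: (w - 7)*(w + 5)*(w + 7).
Partial-fraction decomposition: -39/(28*(w + 7)) + 29/(24*(w + 5)) + 31/(168*(w - 7)).
Integrate each term: A/(w−a) contributes A·log|w−a|.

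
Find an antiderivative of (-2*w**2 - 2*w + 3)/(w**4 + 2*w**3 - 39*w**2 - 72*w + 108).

-3*log(w - 6)/20 + log(w - 1)/140 - log(w + 3)/12 + 19*log(w + 6)/84 + C

Factor the denominator: (w - 6)*(w - 1)*(w + 3)*(w + 6).
Partial-fraction decomposition: 19/(84*(w + 6)) - 1/(12*(w + 3)) + 1/(140*(w - 1)) - 3/(20*(w - 6)).
Integrate each term: A/(w−a) contributes A·log|w−a|.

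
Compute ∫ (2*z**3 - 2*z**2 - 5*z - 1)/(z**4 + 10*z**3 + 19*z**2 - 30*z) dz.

log(z)/30 - log(z - 1)/7 - 46*log(z + 5)/5 + 475*log(z + 6)/42 + C

Factor the denominator: z*(z - 1)*(z + 5)*(z + 6).
Partial-fraction decomposition: 475/(42*(z + 6)) - 46/(5*(z + 5)) - 1/(7*(z - 1)) + 1/(30*z).
Integrate each term: A/(z−a) contributes A·log|z−a|.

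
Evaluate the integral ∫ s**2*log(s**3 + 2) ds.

s**3*log(s**3 + 2)/3 - s**3/3 + 2*log(s**3 + 2)/3 + C

Let u = s**3 + 2, so du = (3*s**2) ds.
The integral becomes (1/3)·∫ log(u) du; integrate by parts with u′=log(u), dv′=du.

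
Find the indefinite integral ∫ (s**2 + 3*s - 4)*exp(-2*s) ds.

Use integration by parts with u = s**2 + 3*s - 4, dv = exp(-2*s) ds, so v = -exp(-2*s)/2.
Apply parts 2 times (tabular method): alternate signs, differentiate u down to 0, integrate dv up.

(-s**2 - 4*s + 2)*exp(-2*s)/2 + C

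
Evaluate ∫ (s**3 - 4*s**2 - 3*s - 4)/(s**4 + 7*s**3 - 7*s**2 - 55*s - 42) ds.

-11*log(s - 3)/100 + log(s + 1)/4 - 22*log(s + 2)/25 + 87*log(s + 7)/50 + C

Factor the denominator: (s - 3)*(s + 1)*(s + 2)*(s + 7).
Partial-fraction decomposition: 87/(50*(s + 7)) - 22/(25*(s + 2)) + 1/(4*(s + 1)) - 11/(100*(s - 3)).
Integrate each term: A/(s−a) contributes A·log|s−a|.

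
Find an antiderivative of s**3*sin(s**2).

-s**2*cos(s**2)/2 + sin(s**2)/2 + C

Let u = s², du = 2s ds; rewrite as (1/2)∫ u^1·sin(1u) du.
Now integrate by parts 1 time.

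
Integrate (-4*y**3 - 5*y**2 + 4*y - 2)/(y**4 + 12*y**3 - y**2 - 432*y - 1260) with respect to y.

-511*log(y - 6)/858 - 353*log(y + 5)/22 + 329*log(y + 6)/6 - 1097*log(y + 7)/26 + C

Factor the denominator: (y - 6)*(y + 5)*(y + 6)*(y + 7).
Partial-fraction decomposition: -1097/(26*(y + 7)) + 329/(6*(y + 6)) - 353/(22*(y + 5)) - 511/(858*(y - 6)).
Integrate each term: A/(y−a) contributes A·log|y−a|.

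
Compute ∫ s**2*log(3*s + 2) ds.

Use integration by parts with u = log(3*s + 2), dv = s**2 ds.
Then du = 3/(3*s + 2) ds and v = s**3/3.

s**3*log(3*s + 2)/3 - s**3/9 + s**2/9 - 4*s/27 + 8*log(3*s + 2)/81 + C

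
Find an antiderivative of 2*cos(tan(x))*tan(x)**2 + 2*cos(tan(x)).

Let u = tan(x), so du = (tan(x)**2 + 1) dx.
Rewriting, the integral becomes 2·∫ cos(u) du = 2·sin(u).
Substituting back, u = tan(x).

2*sin(tan(x)) + C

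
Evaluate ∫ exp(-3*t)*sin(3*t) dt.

Let I denote the integral. Integrate by parts with u = sin(3*t), dv = exp(-3*t) dt, so v = -exp(-3*t)/3: I = -exp(-3*t)*sin(3*t)/3 + ∫ exp(-3*t)*cos(3*t) dt.
Apply parts again with u = cos(3*t), dv = exp(-3*t) dt: ∫ exp(-3*t)*cos(3*t) dt = -exp(-3*t)*cos(3*t)/3 − I. Substituting back brings back I: I = -exp(-3*t)*sin(3*t)/3 - exp(-3*t)*cos(3*t)/3 − I.
Solving for I: (1 + 1)·I equals the remaining terms, so I = (1/2)·(-exp(-3*t)*sin(3*t)/3 - exp(-3*t)*cos(3*t)/3).

-exp(-3*t)*sin(3*t)/6 - exp(-3*t)*cos(3*t)/6 + C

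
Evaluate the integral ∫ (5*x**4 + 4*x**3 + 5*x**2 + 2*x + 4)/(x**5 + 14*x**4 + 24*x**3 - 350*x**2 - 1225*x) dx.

Factor the denominator: x*(x - 5)*(x + 5)*(x + 7)**2.
Partial-fraction decomposition: -32597/(3528*(x + 7)) - 2717/(42*(x + 7)**2) + 343/(25*(x + 5)) + 941/(1800*(x - 5)) - 4/(1225*x).
Integrate each term; A/(x−a) gives A·log|x−a|; A/(x−a)² gives −A/(x−a).

-4*log(x)/1225 + 941*log(x - 5)/1800 + 343*log(x + 5)/25 - 32597*log(x + 7)/3528 + 2717/(42*x + 294) + C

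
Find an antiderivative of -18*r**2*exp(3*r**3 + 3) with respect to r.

Let u = 3*r**3 + 3, so du = (9*r**2) dr.
Rewriting, the integral becomes -2·∫ e^u du = -2·e^u.
Substituting back, u = 3*r**3 + 3.

-2*exp(3*r**3 + 3) + C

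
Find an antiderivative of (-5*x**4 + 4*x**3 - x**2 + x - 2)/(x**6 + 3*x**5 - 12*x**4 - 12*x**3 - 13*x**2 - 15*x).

2*log(x)/15 - 61*log(x - 3)/192 - 13*log(x + 1)/32 + 3657*log(x + 5)/4160 - 15*log(x**2 + 1)/104 - 3*atan(x)/52 + C

Factor the denominator: x*(x - 3)*(x + 1)*(x + 5)*(x**2 + 1).
Partial-fraction decomposition: -3*(5*x + 1)/(52*(x**2 + 1)) + 3657/(4160*(x + 5)) - 13/(32*(x + 1)) - 61/(192*(x - 3)) + 2/(15*x).
Integrate each term; A/(x−a) gives A·log|x−a|; the (Bx+D)/(x²+p²) term gives a log and an atan.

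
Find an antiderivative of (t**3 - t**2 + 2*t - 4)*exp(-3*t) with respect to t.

(-3*t**3 - 6*t + 10)*exp(-3*t)/9 + C

Use integration by parts with u = t**3 - t**2 + 2*t - 4, dv = exp(-3*t) dt, so v = -exp(-3*t)/3.
Apply parts 3 times (tabular method): alternate signs, differentiate u down to 0, integrate dv up.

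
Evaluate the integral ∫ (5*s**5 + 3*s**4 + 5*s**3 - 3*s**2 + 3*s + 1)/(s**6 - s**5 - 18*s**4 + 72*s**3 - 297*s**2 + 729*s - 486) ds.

Factor the denominator: (s - 3)**2*(s - 1)*(s + 6)*(s**2 + 9).
Partial-fraction decomposition: (409*s + 2040)/(810*(s**2 + 9)) + 5171/(3645*(s + 6)) + 1/(20*(s - 1)) + 8825/(2916*(s - 3)) + 394/(81*(s - 3)**2).
Integrate each term; A/(s−a) gives A·log|s−a|; the (Bs+D)/(s²+p²) term gives a log and an atan.

8825*log(s - 3)/2916 + log(s - 1)/20 + 5171*log(s + 6)/3645 + 409*log(s**2 + 9)/1620 + 68*atan(s/3)/81 - 394/(81*s - 243) + C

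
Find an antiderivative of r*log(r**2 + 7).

Let u = r**2 + 7, so du = (2*r) dr.
The integral becomes (1/2)·∫ log(u) du; integrate by parts with u′=log(u), dv′=du.

r**2*log(r**2 + 7)/2 - r**2/2 + 7*log(r**2 + 7)/2 + C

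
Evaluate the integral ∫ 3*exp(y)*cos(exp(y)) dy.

Let u = exp(y), so du = (exp(y)) dy.
Rewriting, the integral becomes 3·∫ cos(u) du = 3·sin(u).
Substituting back, u = exp(y).

3*sin(exp(y)) + C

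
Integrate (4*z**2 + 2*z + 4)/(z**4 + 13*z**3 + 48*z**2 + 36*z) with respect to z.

Factor the denominator: z*(z + 1)*(z + 6)**2.
Partial-fraction decomposition: 29/(225*(z + 6)) + 68/(15*(z + 6)**2) - 6/(25*(z + 1)) + 1/(9*z).
Integrate each term; A/(z−a) gives A·log|z−a|; A/(z−a)² gives −A/(z−a).

log(z)/9 - 6*log(z + 1)/25 + 29*log(z + 6)/225 - 68/(15*z + 90) + C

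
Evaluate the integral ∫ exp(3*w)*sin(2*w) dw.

3*exp(3*w)*sin(2*w)/13 - 2*exp(3*w)*cos(2*w)/13 + C

Let I denote the integral. Integrate by parts with u = sin(2*w), dv = exp(3*w) dw, so v = exp(3*w)/3: I = exp(3*w)*sin(2*w)/3 − (2/3)·∫ exp(3*w)*cos(2*w) dw.
Apply parts again with u = cos(2*w), dv = exp(3*w) dw: ∫ exp(3*w)*cos(2*w) dw = exp(3*w)*cos(2*w)/3 + (2/3)·I. Substituting back brings back I: I = exp(3*w)*sin(2*w)/3 - 2*exp(3*w)*cos(2*w)/9 − (4/9)·I.
Solving for I: (1 + 4/9)·I equals the remaining terms, so I = (9/13)·(exp(3*w)*sin(2*w)/3 - 2*exp(3*w)*cos(2*w)/9).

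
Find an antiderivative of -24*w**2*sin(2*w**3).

Let u = 2*w**3, so du = (6*w**2) dw.
Rewriting, the integral becomes -4·∫ sin(u) du = -4·-cos(u).
Substituting back, u = 2*w**3.

4*cos(2*w**3) + C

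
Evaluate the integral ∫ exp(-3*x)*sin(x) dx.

Let I denote the integral. Integrate by parts with u = sin(x), dv = exp(-3*x) dx, so v = -exp(-3*x)/3: I = -exp(-3*x)*sin(x)/3 + (1/3)·∫ exp(-3*x)*cos(x) dx.
Apply parts again with u = cos(x), dv = exp(-3*x) dx: ∫ exp(-3*x)*cos(x) dx = -exp(-3*x)*cos(x)/3 − (1/3)·I. Substituting back brings back I: I = -exp(-3*x)*sin(x)/3 - exp(-3*x)*cos(x)/9 − (1/9)·I.
Solving for I: (1 + 1/9)·I equals the remaining terms, so I = (9/10)·(-exp(-3*x)*sin(x)/3 - exp(-3*x)*cos(x)/9).

-3*exp(-3*x)*sin(x)/10 - exp(-3*x)*cos(x)/10 + C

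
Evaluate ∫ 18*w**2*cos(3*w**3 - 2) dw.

Let u = 3*w**3 - 2, so du = (9*w**2) dw.
Rewriting, the integral becomes 2·∫ cos(u) du = 2·sin(u).
Substituting back, u = 3*w**3 - 2.

2*sin(3*w**3 - 2) + C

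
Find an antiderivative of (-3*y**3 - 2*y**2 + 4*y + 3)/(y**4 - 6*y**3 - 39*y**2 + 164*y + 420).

-274*log(y - 7)/27 + 63*log(y - 6)/8 + 11*log(y + 2)/216 - 7*log(y + 5)/9 + C

Factor the denominator: (y - 7)*(y - 6)*(y + 2)*(y + 5).
Partial-fraction decomposition: -7/(9*(y + 5)) + 11/(216*(y + 2)) + 63/(8*(y - 6)) - 274/(27*(y - 7)).
Integrate each term: A/(y−a) contributes A·log|y−a|.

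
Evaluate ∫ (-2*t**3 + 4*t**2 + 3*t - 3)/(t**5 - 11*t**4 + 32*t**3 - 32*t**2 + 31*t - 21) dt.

Factor the denominator: (t - 7)*(t - 3)*(t - 1)*(t**2 + 1).
Partial-fraction decomposition: (8*t + 11)/(50*(t**2 + 1)) + 1/(12*(t - 1)) + 3/(20*(t - 3)) - 59/(150*(t - 7)).
Integrate each term; A/(t−a) gives A·log|t−a|; the (Bt+D)/(t²+p²) term gives a log and an atan.

-59*log(t - 7)/150 + 3*log(t - 3)/20 + log(t - 1)/12 + 2*log(t**2 + 1)/25 + 11*atan(t)/50 + C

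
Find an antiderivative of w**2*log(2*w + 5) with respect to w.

Use integration by parts with u = log(2*w + 5), dv = w**2 dw.
Then du = 2/(2*w + 5) dw and v = w**3/3.

w**3*log(2*w + 5)/3 - w**3/9 + 5*w**2/12 - 25*w/12 + 125*log(2*w + 5)/24 + C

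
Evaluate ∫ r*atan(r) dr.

r**2*atan(r)/2 - r/2 + atan(r)/2 + C

Use integration by parts with u = arctan(r), dv = r dr.
Then du = 1/(r**2 + 1) dr.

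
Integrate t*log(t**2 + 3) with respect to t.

t**2*log(t**2 + 3)/2 - t**2/2 + 3*log(t**2 + 3)/2 + C

Let u = t**2 + 3, so du = (2*t) dt.
The integral becomes (1/2)·∫ log(u) du; integrate by parts with u′=log(u), dv′=du.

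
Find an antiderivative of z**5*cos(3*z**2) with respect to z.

z**4*sin(3*z**2)/6 + z**2*cos(3*z**2)/9 - sin(3*z**2)/27 + C

Let u = z², du = 2z dz; rewrite as (1/2)∫ u^2·cos(3u) du.
Now integrate by parts 2 times.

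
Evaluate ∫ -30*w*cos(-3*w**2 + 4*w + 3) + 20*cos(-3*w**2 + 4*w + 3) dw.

Let u = 3*w**2 - 4*w - 3, so du = (6*w - 4) dw.
Rewriting, the integral becomes -5·∫ cos(u) du = -5·sin(u).
Substituting back, u = 3*w**2 - 4*w - 3.

5*sin(-3*w**2 + 4*w + 3) + C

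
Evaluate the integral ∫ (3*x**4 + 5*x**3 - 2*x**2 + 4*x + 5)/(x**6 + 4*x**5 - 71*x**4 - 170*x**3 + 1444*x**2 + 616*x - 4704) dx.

Factor the denominator: (x - 6)*(x - 4)*(x - 2)*(x + 2)*(x + 7)**2.
Partial-fraction decomposition: -1669907/(13803075*(x + 7)) + 1789/(2145*(x + 7)**2) + 1/(1600*(x + 2)) + 31/(864*(x - 2)) - 359/(968*(x - 4)) + 4925/(10816*(x - 6)).
Integrate each term; A/(x−a) gives A·log|x−a|; A/(x−a)² gives −A/(x−a).

4925*log(x - 6)/10816 - 359*log(x - 4)/968 + 31*log(x - 2)/864 + log(x + 2)/1600 - 1669907*log(x + 7)/13803075 - 1789/(2145*x + 15015) + C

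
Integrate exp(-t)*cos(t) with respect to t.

Let I denote the integral. Integrate by parts with u = cos(t), dv = exp(-t) dt, so v = -exp(-t): I = -exp(-t)*cos(t) − ∫ exp(-t)*sin(t) dt.
Apply parts again with u = sin(t), dv = exp(-t) dt: ∫ exp(-t)*sin(t) dt = -exp(-t)*sin(t) + I. Substituting back brings back I: I = exp(-t)*sin(t) - exp(-t)*cos(t) − I.
Solving for I: (1 + 1)·I equals the remaining terms, so I = (1/2)·(exp(-t)*sin(t) - exp(-t)*cos(t)).

exp(-t)*sin(t)/2 - exp(-t)*cos(t)/2 + C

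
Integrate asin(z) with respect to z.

z*asin(z) + sqrt(-z**2 + 1) + C

Use integration by parts with u = arcsin(z), dv = dz.
Then du = 1/sqrt(-z**2 + 1) dz.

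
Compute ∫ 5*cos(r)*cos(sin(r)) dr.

Let u = sin(r), so du = (cos(r)) dr.
Rewriting, the integral becomes 5·∫ cos(u) du = 5·sin(u).
Substituting back, u = sin(r).

5*sin(sin(r)) + C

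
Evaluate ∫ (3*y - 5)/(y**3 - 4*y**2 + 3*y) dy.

Factor the denominator: y*(y - 3)*(y - 1).
Partial-fraction decomposition: 1/(y - 1) + 2/(3*(y - 3)) - 5/(3*y).
Integrate each term: A/(y−a) contributes A·log|y−a|.

-5*log(y)/3 + 2*log(y - 3)/3 + log(y - 1) + C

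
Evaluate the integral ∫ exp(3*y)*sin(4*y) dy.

Let I denote the integral. Integrate by parts with u = sin(4*y), dv = exp(3*y) dy, so v = exp(3*y)/3: I = exp(3*y)*sin(4*y)/3 − (4/3)·∫ exp(3*y)*cos(4*y) dy.
Apply parts again with u = cos(4*y), dv = exp(3*y) dy: ∫ exp(3*y)*cos(4*y) dy = exp(3*y)*cos(4*y)/3 + (4/3)·I. Substituting back brings back I: I = exp(3*y)*sin(4*y)/3 - 4*exp(3*y)*cos(4*y)/9 − (16/9)·I.
Solving for I: (1 + 16/9)·I equals the remaining terms, so I = (9/25)·(exp(3*y)*sin(4*y)/3 - 4*exp(3*y)*cos(4*y)/9).

3*exp(3*y)*sin(4*y)/25 - 4*exp(3*y)*cos(4*y)/25 + C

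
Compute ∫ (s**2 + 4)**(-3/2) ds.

s/(4*sqrt(s**2 + 4)) + C

Substitute s = 2·tan(θ), so ds = 2·sec(θ)^2 dθ and the radical becomes sqrt(s**2 + 4) = 2·sec(θ) by the Pythagorean identity.
Integrate the resulting trig expression in θ, then back-substitute tan(θ) = s/2, sec(θ) = sqrt(s**2 + 4)/2 (absorbing any constant into C).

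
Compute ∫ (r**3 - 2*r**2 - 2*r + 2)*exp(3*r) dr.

(r**3 - 3*r**2 + 2)*exp(3*r)/3 + C

Use integration by parts with u = r**3 - 2*r**2 - 2*r + 2, dv = exp(3*r) dr, so v = exp(3*r)/3.
Apply parts 3 times (tabular method): alternate signs, differentiate u down to 0, integrate dv up.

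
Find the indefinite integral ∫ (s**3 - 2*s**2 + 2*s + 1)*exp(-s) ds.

Use integration by parts with u = s**3 - 2*s**2 + 2*s + 1, dv = exp(-s) ds, so v = -exp(-s).
Apply parts 3 times (tabular method): alternate signs, differentiate u down to 0, integrate dv up.

(-s**3 - s**2 - 4*s - 5)*exp(-s) + C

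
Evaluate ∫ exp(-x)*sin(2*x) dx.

Let I denote the integral. Integrate by parts with u = sin(2*x), dv = exp(-x) dx, so v = -exp(-x): I = -exp(-x)*sin(2*x) + 2·∫ exp(-x)*cos(2*x) dx.
Apply parts again with u = cos(2*x), dv = exp(-x) dx: ∫ exp(-x)*cos(2*x) dx = -exp(-x)*cos(2*x) − 2·I. Substituting back brings back I: I = -exp(-x)*sin(2*x) - 2*exp(-x)*cos(2*x) − 4·I.
Solving for I: (1 + 4)·I equals the remaining terms, so I = (1/5)·(-exp(-x)*sin(2*x) - 2*exp(-x)*cos(2*x)).

-exp(-x)*sin(2*x)/5 - 2*exp(-x)*cos(2*x)/5 + C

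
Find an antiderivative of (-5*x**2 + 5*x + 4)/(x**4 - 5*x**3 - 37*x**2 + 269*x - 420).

-4*log(x - 5) + 56*log(x - 4)/11 - 13*log(x - 3)/10 + 23*log(x + 7)/110 + C

Factor the denominator: (x - 5)*(x - 4)*(x - 3)*(x + 7).
Partial-fraction decomposition: 23/(110*(x + 7)) - 13/(10*(x - 3)) + 56/(11*(x - 4)) - 4/(x - 5).
Integrate each term: A/(x−a) contributes A·log|x−a|.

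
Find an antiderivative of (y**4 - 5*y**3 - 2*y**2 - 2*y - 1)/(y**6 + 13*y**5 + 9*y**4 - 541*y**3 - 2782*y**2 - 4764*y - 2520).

191*log(y - 7)/48672 - log(y + 1)/160 + 17*log(y + 2)/144 - 403*log(y + 5)/48 + 111947*log(y + 6)/13520 - 463/(52*y + 312) + C

Factor the denominator: (y - 7)*(y + 1)*(y + 2)*(y + 5)*(y + 6)**2.
Partial-fraction decomposition: 111947/(13520*(y + 6)) + 463/(52*(y + 6)**2) - 403/(48*(y + 5)) + 17/(144*(y + 2)) - 1/(160*(y + 1)) + 191/(48672*(y - 7)).
Integrate each term; A/(y−a) gives A·log|y−a|; A/(y−a)² gives −A/(y−a).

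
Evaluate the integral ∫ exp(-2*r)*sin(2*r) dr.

Let I denote the integral. Integrate by parts with u = sin(2*r), dv = exp(-2*r) dr, so v = -exp(-2*r)/2: I = -exp(-2*r)*sin(2*r)/2 + ∫ exp(-2*r)*cos(2*r) dr.
Apply parts again with u = cos(2*r), dv = exp(-2*r) dr: ∫ exp(-2*r)*cos(2*r) dr = -exp(-2*r)*cos(2*r)/2 − I. Substituting back brings back I: I = -exp(-2*r)*sin(2*r)/2 - exp(-2*r)*cos(2*r)/2 − I.
Solving for I: (1 + 1)·I equals the remaining terms, so I = (1/2)·(-exp(-2*r)*sin(2*r)/2 - exp(-2*r)*cos(2*r)/2).

-exp(-2*r)*sin(2*r)/4 - exp(-2*r)*cos(2*r)/4 + C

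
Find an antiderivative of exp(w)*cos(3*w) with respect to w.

3*exp(w)*sin(3*w)/10 + exp(w)*cos(3*w)/10 + C

Let I denote the integral. Integrate by parts with u = cos(3*w), dv = exp(w) dw, so v = exp(w): I = exp(w)*cos(3*w) + 3·∫ exp(w)*sin(3*w) dw.
Apply parts again with u = sin(3*w), dv = exp(w) dw: ∫ exp(w)*sin(3*w) dw = exp(w)*sin(3*w) − 3·I. Substituting back brings back I: I = 3*exp(w)*sin(3*w) + exp(w)*cos(3*w) − 9·I.
Solving for I: (1 + 9)·I equals the remaining terms, so I = (1/10)·(3*exp(w)*sin(3*w) + exp(w)*cos(3*w)).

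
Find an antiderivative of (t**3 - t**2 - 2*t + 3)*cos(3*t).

Use integration by parts with u = t**3 - t**2 - 2*t + 3, dv = cos(3*t) dt, so v = sin(3*t)/3.
Apply parts 3 times (tabular method): alternate signs, differentiate u down to 0, integrate dv up.

t**3*sin(3*t)/3 - t**2*sin(3*t)/3 + t**2*cos(3*t)/3 - 8*t*sin(3*t)/9 - 2*t*cos(3*t)/9 + 29*sin(3*t)/27 - 8*cos(3*t)/27 + C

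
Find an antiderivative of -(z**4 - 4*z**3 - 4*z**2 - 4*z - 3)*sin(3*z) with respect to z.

Use integration by parts with u = z**4 - 4*z**3 - 4*z**2 - 4*z - 3, dv = -sin(3*z) dz, so v = cos(3*z)/3.
Apply parts 4 times (tabular method): alternate signs, differentiate u down to 0, integrate dv up.

z**4*cos(3*z)/3 - 4*z**3*sin(3*z)/9 - 4*z**3*cos(3*z)/3 + 4*z**2*sin(3*z)/3 - 16*z**2*cos(3*z)/9 + 32*z*sin(3*z)/27 - 4*z*cos(3*z)/9 + 4*sin(3*z)/27 - 49*cos(3*z)/81 + C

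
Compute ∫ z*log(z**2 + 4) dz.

Let u = z**2 + 4, so du = (2*z) dz.
The integral becomes (1/2)·∫ log(u) du; integrate by parts with u′=log(u), dv′=du.

z**2*log(z**2 + 4)/2 - z**2/2 + 2*log(z**2 + 4) + C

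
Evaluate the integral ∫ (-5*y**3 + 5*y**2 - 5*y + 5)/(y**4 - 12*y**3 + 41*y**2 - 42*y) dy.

Factor the denominator: y*(y - 7)*(y - 3)*(y - 2).
Partial-fraction decomposition: -5/(2*(y - 2)) + 25/(3*(y - 3)) - 75/(7*(y - 7)) - 5/(42*y).
Integrate each term: A/(y−a) contributes A·log|y−a|.

-5*log(y)/42 - 75*log(y - 7)/7 + 25*log(y - 3)/3 - 5*log(y - 2)/2 + C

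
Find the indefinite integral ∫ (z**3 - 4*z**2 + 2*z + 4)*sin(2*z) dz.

Use integration by parts with u = z**3 - 4*z**2 + 2*z + 4, dv = sin(2*z) dz, so v = -cos(2*z)/2.
Apply parts 3 times (tabular method): alternate signs, differentiate u down to 0, integrate dv up.

-z**3*cos(2*z)/2 + 3*z**2*sin(2*z)/4 + 2*z**2*cos(2*z) - 2*z*sin(2*z) - z*cos(2*z)/4 + sin(2*z)/8 - 3*cos(2*z) + C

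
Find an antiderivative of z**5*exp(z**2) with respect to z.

(z**4 - 2*z**2 + 2)*exp(z**2)/2 + C

Let u = z², du = 2z dz; rewrite as (1/2)∫ u^2·exp(1u) du.
Now integrate by parts 2 times.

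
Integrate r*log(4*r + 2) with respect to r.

Use integration by parts with u = log(4*r + 2), dv = r dr.
Then du = 4/(4*r + 2) dr and v = r**2/2.

r**2*log(4*r + 2)/2 - r**2/4 + r/4 - log(2*r + 1)/8 + C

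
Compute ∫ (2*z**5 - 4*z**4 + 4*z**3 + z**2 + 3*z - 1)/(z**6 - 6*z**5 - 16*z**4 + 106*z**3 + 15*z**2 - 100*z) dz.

Factor the denominator: z*(z - 5)**2*(z - 1)*(z + 1)*(z + 4).
Partial-fraction decomposition: 665/(972*(z + 4)) - 13/(216*(z + 1)) + 1/(32*(z - 1)) + 259481/(194400*(z - 5)) + 4289/(1080*(z - 5)**2) + 1/(100*z).
Integrate each term; A/(z−a) gives A·log|z−a|; A/(z−a)² gives −A/(z−a).

log(z)/100 + 259481*log(z - 5)/194400 + log(z - 1)/32 - 13*log(z + 1)/216 + 665*log(z + 4)/972 - 4289/(1080*z - 5400) + C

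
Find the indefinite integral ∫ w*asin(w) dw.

w**2*asin(w)/2 + w*sqrt(-w**2 + 1)/4 - asin(w)/4 + C

Use integration by parts with u = arcsin(w), dv = w dw.
Then du = 1/sqrt(-w**2 + 1) dw.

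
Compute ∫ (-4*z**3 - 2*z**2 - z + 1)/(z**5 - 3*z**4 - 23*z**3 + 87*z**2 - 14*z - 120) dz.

Factor the denominator: (z - 4)*(z - 3)*(z - 2)*(z + 1)*(z + 5).
Partial-fraction decomposition: 19/(84*(z + 5)) - 1/(60*(z + 1)) - 41/(42*(z - 2)) + 4/(z - 3) - 97/(30*(z - 4)).
Integrate each term: A/(z−a) contributes A·log|z−a|.

-97*log(z - 4)/30 + 4*log(z - 3) - 41*log(z - 2)/42 - log(z + 1)/60 + 19*log(z + 5)/84 + C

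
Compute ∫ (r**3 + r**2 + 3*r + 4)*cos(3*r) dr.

Use integration by parts with u = r**3 + r**2 + 3*r + 4, dv = cos(3*r) dr, so v = sin(3*r)/3.
Apply parts 3 times (tabular method): alternate signs, differentiate u down to 0, integrate dv up.

r**3*sin(3*r)/3 + r**2*sin(3*r)/3 + r**2*cos(3*r)/3 + 7*r*sin(3*r)/9 + 2*r*cos(3*r)/9 + 34*sin(3*r)/27 + 7*cos(3*r)/27 + C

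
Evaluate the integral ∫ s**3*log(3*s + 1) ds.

Use integration by parts with u = log(3*s + 1), dv = s**3 ds.
Then du = 3/(3*s + 1) ds and v = s**4/4.

s**4*log(3*s + 1)/4 - s**4/16 + s**3/36 - s**2/72 + s/108 - log(3*s + 1)/324 + C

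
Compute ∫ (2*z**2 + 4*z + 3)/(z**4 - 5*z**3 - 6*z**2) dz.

Factor the denominator: z**2*(z - 6)*(z + 1).
Partial-fraction decomposition: -1/(7*(z + 1)) + 11/(28*(z - 6)) - 1/(4*z) - 1/(2*z**2).
Integrate each term; A/(z−a) gives A·log|z−a|; A/(z−a)² gives −A/(z−a).

-log(z)/4 + 11*log(z - 6)/28 - log(z + 1)/7 + 1/(2*z) + C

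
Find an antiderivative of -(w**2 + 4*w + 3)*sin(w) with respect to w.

w**2*cos(w) - 2*w*sin(w) + 4*w*cos(w) - 4*sin(w) + cos(w) + C

Use integration by parts with u = w**2 + 4*w + 3, dv = -sin(w) dw, so v = cos(w).
Apply parts 2 times (tabular method): alternate signs, differentiate u down to 0, integrate dv up.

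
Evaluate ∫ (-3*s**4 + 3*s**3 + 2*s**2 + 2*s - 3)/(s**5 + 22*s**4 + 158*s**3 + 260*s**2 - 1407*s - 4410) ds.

Factor the denominator: (s - 3)*(s + 5)*(s + 6)*(s + 7)**2.
Partial-fraction decomposition: 42553/(100*(s + 7)) + 8151/(20*(s + 7)**2) - 1493/(3*(s + 6)) + 2213/(32*(s + 5)) - 47/(2400*(s - 3)).
Integrate each term; A/(s−a) gives A·log|s−a|; A/(s−a)² gives −A/(s−a).

-47*log(s - 3)/2400 + 2213*log(s + 5)/32 - 1493*log(s + 6)/3 + 42553*log(s + 7)/100 - 8151/(20*s + 140) + C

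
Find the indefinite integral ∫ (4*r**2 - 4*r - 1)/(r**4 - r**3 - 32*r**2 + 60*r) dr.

-log(r)/60 + 79*log(r - 5)/165 - 7*log(r - 2)/48 - 167*log(r + 6)/528 + C

Factor the denominator: r*(r - 5)*(r - 2)*(r + 6).
Partial-fraction decomposition: -167/(528*(r + 6)) - 7/(48*(r - 2)) + 79/(165*(r - 5)) - 1/(60*r).
Integrate each term: A/(r−a) contributes A·log|r−a|.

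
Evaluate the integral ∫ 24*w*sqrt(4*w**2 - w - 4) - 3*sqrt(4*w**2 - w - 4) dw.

Let u = 4*w**2 - w - 4, so du = (8*w - 1) dw.
Rewriting, the integral becomes 3·∫ √u du = 3·(2/3)u^(3/2).
Substituting back, u = 4*w**2 - w - 4.

2*(4*w**2 - w - 4)**(3/2) + C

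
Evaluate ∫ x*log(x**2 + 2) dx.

x**2*log(x**2 + 2)/2 - x**2/2 + log(x**2 + 2) + C

Let u = x**2 + 2, so du = (2*x) dx.
The integral becomes (1/2)·∫ log(u) du; integrate by parts with u′=log(u), dv′=du.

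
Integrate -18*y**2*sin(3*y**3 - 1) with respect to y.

2*cos(3*y**3 - 1) + C

Let u = 3*y**3 - 1, so du = (9*y**2) dy.
Rewriting, the integral becomes -2·∫ sin(u) du = -2·-cos(u).
Substituting back, u = 3*y**3 - 1.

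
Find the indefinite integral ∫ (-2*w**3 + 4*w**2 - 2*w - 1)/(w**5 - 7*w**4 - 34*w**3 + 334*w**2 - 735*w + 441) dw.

-505*log(w - 7)/1344 + 93*log(w - 3)/320 + log(w - 1)/192 + 179*log(w + 7)/2240 - 5/(16*w - 48) + C

Factor the denominator: (w - 7)*(w - 3)**2*(w - 1)*(w + 7).
Partial-fraction decomposition: 179/(2240*(w + 7)) + 1/(192*(w - 1)) + 93/(320*(w - 3)) + 5/(16*(w - 3)**2) - 505/(1344*(w - 7)).
Integrate each term; A/(w−a) gives A·log|w−a|; A/(w−a)² gives −A/(w−a).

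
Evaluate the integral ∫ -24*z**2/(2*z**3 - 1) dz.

-4*log(2*z**3 - 1) + C

Let u = 2*z**3 - 1, so du = (6*z**2) dz.
Rewriting, the integral becomes -4·∫ 1/u du = -4·log(u).
Substituting back, u = 2*z**3 - 1.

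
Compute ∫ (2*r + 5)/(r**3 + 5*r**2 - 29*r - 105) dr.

5*log(r - 5)/32 + log(r + 3)/32 - 3*log(r + 7)/16 + C

Factor the denominator: (r - 5)*(r + 3)*(r + 7).
Partial-fraction decomposition: -3/(16*(r + 7)) + 1/(32*(r + 3)) + 5/(32*(r - 5)).
Integrate each term: A/(r−a) contributes A·log|r−a|.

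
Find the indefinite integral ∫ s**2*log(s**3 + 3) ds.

s**3*log(s**3 + 3)/3 - s**3/3 + log(s**3 + 3) + C

Let u = s**3 + 3, so du = (3*s**2) ds.
The integral becomes (1/3)·∫ log(u) du; integrate by parts with u′=log(u), dv′=du.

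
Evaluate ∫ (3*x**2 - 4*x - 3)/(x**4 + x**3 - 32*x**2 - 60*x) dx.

Factor the denominator: x*(x - 6)*(x + 2)*(x + 5).
Partial-fraction decomposition: -92/(165*(x + 5)) + 17/(48*(x + 2)) + 27/(176*(x - 6)) + 1/(20*x).
Integrate each term: A/(x−a) contributes A·log|x−a|.

log(x)/20 + 27*log(x - 6)/176 + 17*log(x + 2)/48 - 92*log(x + 5)/165 + C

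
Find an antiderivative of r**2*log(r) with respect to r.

r**3*log(r)/3 - r**3/9 + C

Use integration by parts with u = log(r), dv = r**2 dr.
Then du = 1/r dr and v = r**3/3.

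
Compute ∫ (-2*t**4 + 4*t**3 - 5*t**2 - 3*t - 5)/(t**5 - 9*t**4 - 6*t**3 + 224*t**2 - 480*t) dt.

log(t)/96 - 1931*log(t - 6)/264 + 14833*log(t - 4)/2592 - 373*log(t + 5)/891 - 353/(72*t - 288) + C

Factor the denominator: t*(t - 6)*(t - 4)**2*(t + 5).
Partial-fraction decomposition: -373/(891*(t + 5)) + 14833/(2592*(t - 4)) + 353/(72*(t - 4)**2) - 1931/(264*(t - 6)) + 1/(96*t).
Integrate each term; A/(t−a) gives A·log|t−a|; A/(t−a)² gives −A/(t−a).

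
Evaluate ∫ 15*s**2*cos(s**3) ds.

5*sin(s**3) + C

Let u = s**3, so du = (3*s**2) ds.
Rewriting, the integral becomes 5·∫ cos(u) du = 5·sin(u).
Substituting back, u = s**3.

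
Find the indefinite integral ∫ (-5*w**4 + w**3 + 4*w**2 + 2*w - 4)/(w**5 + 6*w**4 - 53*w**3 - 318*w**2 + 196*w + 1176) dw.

-5728*log(w - 7)/4095 + 7*log(w - 2)/180 - log(w + 2)/9 + 821*log(w + 6)/52 - 1217*log(w + 7)/63 + C

Factor the denominator: (w - 7)*(w - 2)*(w + 2)*(w + 6)*(w + 7).
Partial-fraction decomposition: -1217/(63*(w + 7)) + 821/(52*(w + 6)) - 1/(9*(w + 2)) + 7/(180*(w - 2)) - 5728/(4095*(w - 7)).
Integrate each term: A/(w−a) contributes A·log|w−a|.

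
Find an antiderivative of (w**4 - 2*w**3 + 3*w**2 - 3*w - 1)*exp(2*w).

(w**4 - 4*w**3 + 9*w**2 - 12*w + 5)*exp(2*w)/2 + C

Use integration by parts with u = w**4 - 2*w**3 + 3*w**2 - 3*w - 1, dv = exp(2*w) dw, so v = exp(2*w)/2.
Apply parts 4 times (tabular method): alternate signs, differentiate u down to 0, integrate dv up.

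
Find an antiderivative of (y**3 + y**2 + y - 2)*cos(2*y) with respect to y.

Use integration by parts with u = y**3 + y**2 + y - 2, dv = cos(2*y) dy, so v = sin(2*y)/2.
Apply parts 3 times (tabular method): alternate signs, differentiate u down to 0, integrate dv up.

y**3*sin(2*y)/2 + y**2*sin(2*y)/2 + 3*y**2*cos(2*y)/4 - y*sin(2*y)/4 + y*cos(2*y)/2 - 5*sin(2*y)/4 - cos(2*y)/8 + C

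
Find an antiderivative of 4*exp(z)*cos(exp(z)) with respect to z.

Let u = exp(z), so du = (exp(z)) dz.
Rewriting, the integral becomes 4·∫ cos(u) du = 4·sin(u).
Substituting back, u = exp(z).

4*sin(exp(z)) + C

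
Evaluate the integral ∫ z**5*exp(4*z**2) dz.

(8*z**4 - 4*z**2 + 1)*exp(4*z**2)/64 + C

Let u = z², du = 2z dz; rewrite as (1/2)∫ u^2·exp(4u) du.
Now integrate by parts 2 times.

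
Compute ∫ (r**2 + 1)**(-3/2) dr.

Substitute r = tan(θ), so dr = sec(θ)^2 dθ and the radical becomes sqrt(r**2 + 1) = sec(θ) by the Pythagorean identity.
Integrate the resulting trig expression in θ, then back-substitute tan(θ) = r, sec(θ) = sqrt(r**2 + 1) (absorbing any constant into C).

r/sqrt(r**2 + 1) + C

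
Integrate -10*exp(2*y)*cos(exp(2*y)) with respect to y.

Let u = exp(2*y), so du = (2*exp(2*y)) dy.
Rewriting, the integral becomes -5·∫ cos(u) du = -5·sin(u).
Substituting back, u = exp(2*y).

-5*sin(exp(2*y)) + C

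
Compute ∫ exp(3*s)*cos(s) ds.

exp(3*s)*sin(s)/10 + 3*exp(3*s)*cos(s)/10 + C

Let I denote the integral. Integrate by parts with u = cos(s), dv = exp(3*s) ds, so v = exp(3*s)/3: I = exp(3*s)*cos(s)/3 + (1/3)·∫ exp(3*s)*sin(s) ds.
Apply parts again with u = sin(s), dv = exp(3*s) ds: ∫ exp(3*s)*sin(s) ds = exp(3*s)*sin(s)/3 − (1/3)·I. Substituting back brings back I: I = exp(3*s)*sin(s)/9 + exp(3*s)*cos(s)/3 − (1/9)·I.
Solving for I: (1 + 1/9)·I equals the remaining terms, so I = (9/10)·(exp(3*s)*sin(s)/9 + exp(3*s)*cos(s)/3).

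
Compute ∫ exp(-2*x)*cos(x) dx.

exp(-2*x)*sin(x)/5 - 2*exp(-2*x)*cos(x)/5 + C

Let I denote the integral. Integrate by parts with u = cos(x), dv = exp(-2*x) dx, so v = -exp(-2*x)/2: I = -exp(-2*x)*cos(x)/2 − (1/2)·∫ exp(-2*x)*sin(x) dx.
Apply parts again with u = sin(x), dv = exp(-2*x) dx: ∫ exp(-2*x)*sin(x) dx = -exp(-2*x)*sin(x)/2 + (1/2)·I. Substituting back brings back I: I = exp(-2*x)*sin(x)/4 - exp(-2*x)*cos(x)/2 − (1/4)·I.
Solving for I: (1 + 1/4)·I equals the remaining terms, so I = (4/5)·(exp(-2*x)*sin(x)/4 - exp(-2*x)*cos(x)/2).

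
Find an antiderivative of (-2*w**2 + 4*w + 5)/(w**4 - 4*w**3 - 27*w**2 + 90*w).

Factor the denominator: w*(w - 6)*(w - 3)*(w + 5).
Partial-fraction decomposition: 13/(88*(w + 5)) + 1/(72*(w - 3)) - 43/(198*(w - 6)) + 1/(18*w).
Integrate each term: A/(w−a) contributes A·log|w−a|.

log(w)/18 - 43*log(w - 6)/198 + log(w - 3)/72 + 13*log(w + 5)/88 + C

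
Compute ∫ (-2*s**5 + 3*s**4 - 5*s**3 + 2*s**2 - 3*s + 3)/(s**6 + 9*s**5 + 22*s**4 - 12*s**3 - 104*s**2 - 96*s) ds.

-log(s)/32 - 17*log(s - 2)/320 - 1815*log(s + 2)/64 + 298*log(s + 3)/5 - 1061*log(s + 4)/32 - 169/(16*s + 32) + C

Factor the denominator: s*(s - 2)*(s + 2)**2*(s + 3)*(s + 4).
Partial-fraction decomposition: -1061/(32*(s + 4)) + 298/(5*(s + 3)) - 1815/(64*(s + 2)) + 169/(16*(s + 2)**2) - 17/(320*(s - 2)) - 1/(32*s).
Integrate each term; A/(s−a) gives A·log|s−a|; A/(s−a)² gives −A/(s−a).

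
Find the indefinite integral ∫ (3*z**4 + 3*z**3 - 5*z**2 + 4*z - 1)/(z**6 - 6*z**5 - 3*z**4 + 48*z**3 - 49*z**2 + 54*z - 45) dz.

67*log(z - 5)/52 - 29*log(z - 3)/24 + log(z - 1)/16 - 13*log(z + 3)/240 - 23*log(z**2 + 1)/520 - 11*atan(z)/260 + C

Factor the denominator: (z - 5)*(z - 3)*(z - 1)*(z + 3)*(z**2 + 1).
Partial-fraction decomposition: -(23*z + 11)/(260*(z**2 + 1)) - 13/(240*(z + 3)) + 1/(16*(z - 1)) - 29/(24*(z - 3)) + 67/(52*(z - 5)).
Integrate each term; A/(z−a) gives A·log|z−a|; the (Bz+D)/(z²+p²) term gives a log and an atan.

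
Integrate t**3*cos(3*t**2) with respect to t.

Let u = t², du = 2t dt; rewrite as (1/2)∫ u^1·cos(3u) du.
Now integrate by parts 1 time.

t**2*sin(3*t**2)/6 + cos(3*t**2)/18 + C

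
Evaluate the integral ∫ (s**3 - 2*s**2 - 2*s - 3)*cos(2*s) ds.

Use integration by parts with u = s**3 - 2*s**2 - 2*s - 3, dv = cos(2*s) ds, so v = sin(2*s)/2.
Apply parts 3 times (tabular method): alternate signs, differentiate u down to 0, integrate dv up.

s**3*sin(2*s)/2 - s**2*sin(2*s) + 3*s**2*cos(2*s)/4 - 7*s*sin(2*s)/4 - s*cos(2*s) - sin(2*s) - 7*cos(2*s)/8 + C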